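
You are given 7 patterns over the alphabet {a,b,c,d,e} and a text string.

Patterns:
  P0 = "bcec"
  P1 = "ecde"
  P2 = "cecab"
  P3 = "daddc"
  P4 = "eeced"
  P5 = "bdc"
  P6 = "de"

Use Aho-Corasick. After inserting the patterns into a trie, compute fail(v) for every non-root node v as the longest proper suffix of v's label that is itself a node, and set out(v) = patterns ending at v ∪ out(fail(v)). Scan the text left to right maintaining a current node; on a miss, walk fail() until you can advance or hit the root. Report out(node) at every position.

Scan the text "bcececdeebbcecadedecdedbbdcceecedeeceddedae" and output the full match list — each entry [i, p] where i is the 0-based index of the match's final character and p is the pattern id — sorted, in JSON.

Construct AC machine:
Trie (insert patterns):
  n0 'ε': b→1 c→9 d→14 e→5
  n1 'b': c→2 d→23
  n2 'bc': e→3
  n3 'bce': c→4
  n4 'bcec': ·  ←P0
  n5 'e': c→6 e→19
  n6 'ec': d→7
  n7 'ecd': e→8
  n8 'ecde': ·  ←P1
  n9 'c': e→10
  n10 'ce': c→11
  n11 'cec': a→12
  n12 'ceca': b→13
  n13 'cecab': ·  ←P2
  n14 'd': a→15 e→25
  n15 'da': d→16
  n16 'dad': d→17
  n17 'dadd': c→18
  n18 'daddc': ·  ←P3
  n19 'ee': c→20
  n20 'eec': e→21
  n21 'eece': d→22
  n22 'eeced': ·  ←P4
  n23 'bd': c→24
  n24 'bdc': ·  ←P5
  n25 'de': ·  ←P6

BFS fail/out derivation:
  fail(1) 'b': from fail(0)=0 chase 'b': 0 ⇒ 0;  out=∅∪out(0)=∅
  fail(5) 'e': from fail(0)=0 chase 'e': 0 ⇒ 0;  out=∅∪out(0)=∅
  fail(9) 'c': from fail(0)=0 chase 'c': 0 ⇒ 0;  out=∅∪out(0)=∅
  fail(14) 'd': from fail(0)=0 chase 'd': 0 ⇒ 0;  out=∅∪out(0)=∅
  fail(2) 'bc': from fail(1)=0 chase 'c': 0 ⇒ 9;  out=∅∪out(9)=∅
  fail(6) 'ec': from fail(5)=0 chase 'c': 0 ⇒ 9;  out=∅∪out(9)=∅
  fail(10) 'ce': from fail(9)=0 chase 'e': 0 ⇒ 5;  out=∅∪out(5)=∅
  fail(15) 'da': from fail(14)=0 chase 'a': 0 ⇒ 0;  out=∅∪out(0)=∅
  fail(19) 'ee': from fail(5)=0 chase 'e': 0 ⇒ 5;  out=∅∪out(5)=∅
  fail(23) 'bd': from fail(1)=0 chase 'd': 0 ⇒ 14;  out=∅∪out(14)=∅
  fail(25) 'de': from fail(14)=0 chase 'e': 0 ⇒ 5;  out={6}∪out(5)={6}
  fail(3) 'bce': from fail(2)=9 chase 'e': 9 ⇒ 10;  out=∅∪out(10)=∅
  fail(7) 'ecd': from fail(6)=9 chase 'd': 9→0 ⇒ 14;  out=∅∪out(14)=∅
  fail(11) 'cec': from fail(10)=5 chase 'c': 5 ⇒ 6;  out=∅∪out(6)=∅
  fail(16) 'dad': from fail(15)=0 chase 'd': 0 ⇒ 14;  out=∅∪out(14)=∅
  fail(20) 'eec': from fail(19)=5 chase 'c': 5 ⇒ 6;  out=∅∪out(6)=∅
  fail(24) 'bdc': from fail(23)=14 chase 'c': 14→0 ⇒ 9;  out={5}∪out(9)={5}
  fail(4) 'bcec': from fail(3)=10 chase 'c': 10 ⇒ 11;  out={0}∪out(11)={0}
  fail(8) 'ecde': from fail(7)=14 chase 'e': 14 ⇒ 25;  out={1}∪out(25)={1,6}
  fail(12) 'ceca': from fail(11)=6 chase 'a': 6→9→0 ⇒ 0;  out=∅∪out(0)=∅
  fail(17) 'dadd': from fail(16)=14 chase 'd': 14→0 ⇒ 14;  out=∅∪out(14)=∅
  fail(21) 'eece': from fail(20)=6 chase 'e': 6→9 ⇒ 10;  out=∅∪out(10)=∅
  fail(13) 'cecab': from fail(12)=0 chase 'b': 0 ⇒ 1;  out={2}∪out(1)={2}
  fail(18) 'daddc': from fail(17)=14 chase 'c': 14→0 ⇒ 9;  out={3}∪out(9)={3}
  fail(22) 'eeced': from fail(21)=10 chase 'd': 10→5→0 ⇒ 14;  out={4}∪out(14)={4}

Text stream:
i=0 'b': node 0→1
i=1 'c': node 1→2
i=2 'e': node 2→3
i=3 'c': node 3→4  → match P0@[0:3]
i=4 'e': node 4→10 (via fail)
i=5 'c': node 10→11
i=6 'd': node 11→7 (via fail)
i=7 'e': node 7→8  → match P1@[4:7],P6@[6:7]
i=8 'e': node 8→19 (via fail)
i=9 'b': node 19→1 (via fail)
i=10 'b': node 1→1 (via fail)
i=11 'c': node 1→2
i=12 'e': node 2→3
i=13 'c': node 3→4  → match P0@[10:13]
i=14 'a': node 4→12 (via fail)
i=15 'd': node 12→14 (via fail)
i=16 'e': node 14→25  → match P6@[15:16]
i=17 'd': node 25→14 (via fail)
i=18 'e': node 14→25  → match P6@[17:18]
i=19 'c': node 25→6 (via fail)
i=20 'd': node 6→7
i=21 'e': node 7→8  → match P1@[18:21],P6@[20:21]
i=22 'd': node 8→14 (via fail)
i=23 'b': node 14→1 (via fail)
i=24 'b': node 1→1 (via fail)
i=25 'd': node 1→23
i=26 'c': node 23→24  → match P5@[24:26]
i=27 'c': node 24→9 (via fail)
i=28 'e': node 9→10
i=29 'e': node 10→19 (via fail)
i=30 'c': node 19→20
i=31 'e': node 20→21
i=32 'd': node 21→22  → match P4@[28:32]
i=33 'e': node 22→25 (via fail)  → match P6@[32:33]
i=34 'e': node 25→19 (via fail)
i=35 'c': node 19→20
i=36 'e': node 20→21
i=37 'd': node 21→22  → match P4@[33:37]
i=38 'd': node 22→14 (via fail)
i=39 'e': node 14→25  → match P6@[38:39]
i=40 'd': node 25→14 (via fail)
i=41 'a': node 14→15
i=42 'e': node 15→5 (via fail)

All matches (sorted): [[3,0],[7,1],[7,6],[13,0],[16,6],[18,6],[21,1],[21,6],[26,5],[32,4],[33,6],[37,4],[39,6]]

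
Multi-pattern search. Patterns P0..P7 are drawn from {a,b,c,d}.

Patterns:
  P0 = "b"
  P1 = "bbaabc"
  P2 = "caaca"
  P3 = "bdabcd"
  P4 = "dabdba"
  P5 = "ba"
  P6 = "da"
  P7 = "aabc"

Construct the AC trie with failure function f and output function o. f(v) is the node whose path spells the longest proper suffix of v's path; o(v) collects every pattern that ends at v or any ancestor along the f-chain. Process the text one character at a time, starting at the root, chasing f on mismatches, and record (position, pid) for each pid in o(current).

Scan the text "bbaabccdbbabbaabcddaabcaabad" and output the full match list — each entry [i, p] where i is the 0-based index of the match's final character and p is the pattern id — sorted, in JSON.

Construct AC machine:
Trie (insert patterns):
  0='ε' goto a→24 b→1 c→7 d→17
  1='b' goto a→23 b→2 d→12  [P0 ends]
  2='bb' goto a→3
  3='bba' goto a→4
  4='bbaa' goto b→5
  5='bbaab' goto c→6
  6='bbaabc' goto ·  [P1 ends]
  7='c' goto a→8
  8='ca' goto a→9
  9='caa' goto c→10
  10='caac' goto a→11
  11='caaca' goto ·  [P2 ends]
  12='bd' goto a→13
  13='bda' goto b→14
  14='bdab' goto c→15
  15='bdabc' goto d→16
  16='bdabcd' goto ·  [P3 ends]
  17='d' goto a→18
  18='da' goto b→19  [P6 ends]
  19='dab' goto d→20
  20='dabd' goto b→21
  21='dabdb' goto a→22
  22='dabdba' goto ·  [P4 ends]
  23='ba' goto ·  [P5 ends]
  24='a' goto a→25
  25='aa' goto b→26
  26='aab' goto c→27
  27='aabc' goto ·  [P7 ends]

Failure links (BFS by depth):
  n1('b'): parent n0 fail=0; on 'b' 0 → fail=0;  out {0}∪∅={0}
  n7('c'): parent n0 fail=0; on 'c' 0 → fail=0;  out ∅∪∅=∅
  n17('d'): parent n0 fail=0; on 'd' 0 → fail=0;  out ∅∪∅=∅
  n24('a'): parent n0 fail=0; on 'a' 0 → fail=0;  out ∅∪∅=∅
  n2('bb'): parent n1 fail=0; on 'b' 0 → fail=1;  out ∅∪{0}={0}
  n8('ca'): parent n7 fail=0; on 'a' 0 → fail=24;  out ∅∪∅=∅
  n12('bd'): parent n1 fail=0; on 'd' 0 → fail=17;  out ∅∪∅=∅
  n18('da'): parent n17 fail=0; on 'a' 0 → fail=24;  out {6}∪∅={6}
  n23('ba'): parent n1 fail=0; on 'a' 0 → fail=24;  out {5}∪∅={5}
  n25('aa'): parent n24 fail=0; on 'a' 0 → fail=24;  out ∅∪∅=∅
  n3('bba'): parent n2 fail=1; on 'a' 1 → fail=23;  out ∅∪{5}={5}
  n9('caa'): parent n8 fail=24; on 'a' 24 → fail=25;  out ∅∪∅=∅
  n13('bda'): parent n12 fail=17; on 'a' 17 → fail=18;  out ∅∪{6}={6}
  n19('dab'): parent n18 fail=24; on 'b' 24→0 → fail=1;  out ∅∪{0}={0}
  n26('aab'): parent n25 fail=24; on 'b' 24→0 → fail=1;  out ∅∪{0}={0}
  n4('bbaa'): parent n3 fail=23; on 'a' 23→24 → fail=25;  out ∅∪∅=∅
  n10('caac'): parent n9 fail=25; on 'c' 25→24→0 → fail=7;  out ∅∪∅=∅
  n14('bdab'): parent n13 fail=18; on 'b' 18 → fail=19;  out ∅∪{0}={0}
  n20('dabd'): parent n19 fail=1; on 'd' 1 → fail=12;  out ∅∪∅=∅
  n27('aabc'): parent n26 fail=1; on 'c' 1→0 → fail=7;  out {7}∪∅={7}
  n5('bbaab'): parent n4 fail=25; on 'b' 25 → fail=26;  out ∅∪{0}={0}
  n11('caaca'): parent n10 fail=7; on 'a' 7 → fail=8;  out {2}∪∅={2}
  n15('bdabc'): parent n14 fail=19; on 'c' 19→1→0 → fail=7;  out ∅∪∅=∅
  n21('dabdb'): parent n20 fail=12; on 'b' 12→17→0 → fail=1;  out ∅∪{0}={0}
  n6('bbaabc'): parent n5 fail=26; on 'c' 26 → fail=27;  out {1}∪{7}={1,7}
  n16('bdabcd'): parent n15 fail=7; on 'd' 7→0 → fail=17;  out {3}∪∅={3}
  n22('dabdba'): parent n21 fail=1; on 'a' 1 → fail=23;  out {4}∪{5}={4,5}

Run:
pos 0 'b': at 1  → match P0@[0:0]
pos 1 'b': at 2  → match P0@[1:1]
pos 2 'a': at 3  → match P5@[1:2]
pos 3 'a': at 4
pos 4 'b': at 5  → match P0@[4:4]
pos 5 'c': at 6  → match P1@[0:5],P7@[2:5]
pos 6 'c': at 7 (fail-walked)
pos 7 'd': at 17 (fail-walked)
pos 8 'b': at 1 (fail-walked)  → match P0@[8:8]
pos 9 'b': at 2  → match P0@[9:9]
pos 10 'a': at 3  → match P5@[9:10]
pos 11 'b': at 1 (fail-walked)  → match P0@[11:11]
pos 12 'b': at 2  → match P0@[12:12]
pos 13 'a': at 3  → match P5@[12:13]
pos 14 'a': at 4
pos 15 'b': at 5  → match P0@[15:15]
pos 16 'c': at 6  → match P1@[11:16],P7@[13:16]
pos 17 'd': at 17 (fail-walked)
pos 18 'd': at 17 (fail-walked)
pos 19 'a': at 18  → match P6@[18:19]
pos 20 'a': at 25 (fail-walked)
pos 21 'b': at 26  → match P0@[21:21]
pos 22 'c': at 27  → match P7@[19:22]
pos 23 'a': at 8 (fail-walked)
pos 24 'a': at 9
pos 25 'b': at 26 (fail-walked)  → match P0@[25:25]
pos 26 'a': at 23 (fail-walked)  → match P5@[25:26]
pos 27 'd': at 17 (fail-walked)

All matches (sorted): [[0,0],[1,0],[2,5],[4,0],[5,1],[5,7],[8,0],[9,0],[10,5],[11,0],[12,0],[13,5],[15,0],[16,1],[16,7],[19,6],[21,0],[22,7],[25,0],[26,5]]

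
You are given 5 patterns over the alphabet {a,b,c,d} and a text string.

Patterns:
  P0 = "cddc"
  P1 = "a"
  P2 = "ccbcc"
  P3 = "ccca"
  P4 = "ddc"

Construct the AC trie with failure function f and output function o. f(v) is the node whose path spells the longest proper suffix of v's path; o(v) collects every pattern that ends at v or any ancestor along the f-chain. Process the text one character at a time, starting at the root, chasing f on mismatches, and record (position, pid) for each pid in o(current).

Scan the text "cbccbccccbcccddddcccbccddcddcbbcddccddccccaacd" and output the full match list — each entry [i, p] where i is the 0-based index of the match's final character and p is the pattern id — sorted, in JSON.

Construct AC machine:
Trie nodes:
  0='ε' goto a→5 c→1 d→12
  1='c' goto c→6 d→2
  2='cd' goto d→3
  3='cdd' goto c→4
  4='cddc' goto ·  [P0 ends]
  5='a' goto ·  [P1 ends]
  6='cc' goto b→7 c→10
  7='ccb' goto c→8
  8='ccbc' goto c→9
  9='ccbcc' goto ·  [P2 ends]
  10='ccc' goto a→11
  11='ccca' goto ·  [P3 ends]
  12='d' goto d→13
  13='dd' goto c→14
  14='ddc' goto ·  [P4 ends]

BFS fail/out derivation:
  fail(1) 'c': from fail(0)=0 chase 'c': 0 ⇒ 0;  out=∅∪out(0)=∅
  fail(5) 'a': from fail(0)=0 chase 'a': 0 ⇒ 0;  out={1}∪out(0)={1}
  fail(12) 'd': from fail(0)=0 chase 'd': 0 ⇒ 0;  out=∅∪out(0)=∅
  fail(2) 'cd': from fail(1)=0 chase 'd': 0 ⇒ 12;  out=∅∪out(12)=∅
  fail(6) 'cc': from fail(1)=0 chase 'c': 0 ⇒ 1;  out=∅∪out(1)=∅
  fail(13) 'dd': from fail(12)=0 chase 'd': 0 ⇒ 12;  out=∅∪out(12)=∅
  fail(3) 'cdd': from fail(2)=12 chase 'd': 12 ⇒ 13;  out=∅∪out(13)=∅
  fail(7) 'ccb': from fail(6)=1 chase 'b': 1→0 ⇒ 0;  out=∅∪out(0)=∅
  fail(10) 'ccc': from fail(6)=1 chase 'c': 1 ⇒ 6;  out=∅∪out(6)=∅
  fail(14) 'ddc': from fail(13)=12 chase 'c': 12→0 ⇒ 1;  out={4}∪out(1)={4}
  fail(4) 'cddc': from fail(3)=13 chase 'c': 13 ⇒ 14;  out={0}∪out(14)={0,4}
  fail(8) 'ccbc': from fail(7)=0 chase 'c': 0 ⇒ 1;  out=∅∪out(1)=∅
  fail(11) 'ccca': from fail(10)=6 chase 'a': 6→1→0 ⇒ 5;  out={3}∪out(5)={1,3}
  fail(9) 'ccbcc': from fail(8)=1 chase 'c': 1 ⇒ 6;  out={2}∪out(6)={2}

Scan:
i=0 'c': node 0→1
i=1 'b': node 1→0 ·f
i=2 'c': node 0→1
i=3 'c': node 1→6
i=4 'b': node 6→7
i=5 'c': node 7→8
i=6 'c': node 8→9  ** P2@[2:6]
i=7 'c': node 9→10 ·f
i=8 'c': node 10→10 ·f
i=9 'b': node 10→7 ·f
i=10 'c': node 7→8
i=11 'c': node 8→9  ** P2@[7:11]
i=12 'c': node 9→10 ·f
i=13 'd': node 10→2 ·f
i=14 'd': node 2→3
i=15 'd': node 3→13 ·f
i=16 'd': node 13→13 ·f
i=17 'c': node 13→14  ** P4@[15:17]
i=18 'c': node 14→6 ·f
i=19 'c': node 6→10
i=20 'b': node 10→7 ·f
i=21 'c': node 7→8
i=22 'c': node 8→9  ** P2@[18:22]
i=23 'd': node 9→2 ·f
i=24 'd': node 2→3
i=25 'c': node 3→4  ** P0@[22:25],P4@[23:25]
i=26 'd': node 4→2 ·f
i=27 'd': node 2→3
i=28 'c': node 3→4  ** P0@[25:28],P4@[26:28]
i=29 'b': node 4→0 ·f
i=30 'b': node 0→0
i=31 'c': node 0→1
i=32 'd': node 1→2
i=33 'd': node 2→3
i=34 'c': node 3→4  ** P0@[31:34],P4@[32:34]
i=35 'c': node 4→6 ·f
i=36 'd': node 6→2 ·f
i=37 'd': node 2→3
i=38 'c': node 3→4  ** P0@[35:38],P4@[36:38]
i=39 'c': node 4→6 ·f
i=40 'c': node 6→10
i=41 'c': node 10→10 ·f
i=42 'a': node 10→11  ** P1@[42:42],P3@[39:42]
i=43 'a': node 11→5 ·f  ** P1@[43:43]
i=44 'c': node 5→1 ·f
i=45 'd': node 1→2

All matches (sorted): [[6,2],[11,2],[17,4],[22,2],[25,0],[25,4],[28,0],[28,4],[34,0],[34,4],[38,0],[38,4],[42,1],[42,3],[43,1]]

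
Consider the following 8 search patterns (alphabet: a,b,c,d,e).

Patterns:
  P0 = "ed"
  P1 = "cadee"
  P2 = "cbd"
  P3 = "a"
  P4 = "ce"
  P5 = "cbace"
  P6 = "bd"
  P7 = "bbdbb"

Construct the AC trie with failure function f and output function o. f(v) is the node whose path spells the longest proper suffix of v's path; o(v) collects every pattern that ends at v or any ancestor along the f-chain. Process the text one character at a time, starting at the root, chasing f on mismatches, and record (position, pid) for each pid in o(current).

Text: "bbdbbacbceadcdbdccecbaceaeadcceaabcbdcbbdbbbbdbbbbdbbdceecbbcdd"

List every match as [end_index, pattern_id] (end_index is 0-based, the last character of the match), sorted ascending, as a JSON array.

Build automaton:
Trie (insert patterns):
  0='ε' goto a→10 b→15 c→3 e→1
  1='e' goto d→2
  2='ed' goto ·  [P0 ends]
  3='c' goto a→4 b→8 e→11
  4='ca' goto d→5
  5='cad' goto e→6
  6='cade' goto e→7
  7='cadee' goto ·  [P1 ends]
  8='cb' goto a→12 d→9
  9='cbd' goto ·  [P2 ends]
  10='a' goto ·  [P3 ends]
  11='ce' goto ·  [P4 ends]
  12='cba' goto c→13
  13='cbac' goto e→14
  14='cbace' goto ·  [P5 ends]
  15='b' goto b→17 d→16
  16='bd' goto ·  [P6 ends]
  17='bb' goto d→18
  18='bbd' goto b→19
  19='bbdb' goto b→20
  20='bbdbb' goto ·  [P7 ends]

BFS fail/out derivation:
  fail(1) 'e': from fail(0)=0 chase 'e': 0 ⇒ 0;  out=∅∪out(0)=∅
  fail(3) 'c': from fail(0)=0 chase 'c': 0 ⇒ 0;  out=∅∪out(0)=∅
  fail(10) 'a': from fail(0)=0 chase 'a': 0 ⇒ 0;  out={3}∪out(0)={3}
  fail(15) 'b': from fail(0)=0 chase 'b': 0 ⇒ 0;  out=∅∪out(0)=∅
  fail(2) 'ed': from fail(1)=0 chase 'd': 0 ⇒ 0;  out={0}∪out(0)={0}
  fail(4) 'ca': from fail(3)=0 chase 'a': 0 ⇒ 10;  out=∅∪out(10)={3}
  fail(8) 'cb': from fail(3)=0 chase 'b': 0 ⇒ 15;  out=∅∪out(15)=∅
  fail(11) 'ce': from fail(3)=0 chase 'e': 0 ⇒ 1;  out={4}∪out(1)={4}
  fail(16) 'bd': from fail(15)=0 chase 'd': 0 ⇒ 0;  out={6}∪out(0)={6}
  fail(17) 'bb': from fail(15)=0 chase 'b': 0 ⇒ 15;  out=∅∪out(15)=∅
  fail(5) 'cad': from fail(4)=10 chase 'd': 10→0 ⇒ 0;  out=∅∪out(0)=∅
  fail(9) 'cbd': from fail(8)=15 chase 'd': 15 ⇒ 16;  out={2}∪out(16)={2,6}
  fail(12) 'cba': from fail(8)=15 chase 'a': 15→0 ⇒ 10;  out=∅∪out(10)={3}
  fail(18) 'bbd': from fail(17)=15 chase 'd': 15 ⇒ 16;  out=∅∪out(16)={6}
  fail(6) 'cade': from fail(5)=0 chase 'e': 0 ⇒ 1;  out=∅∪out(1)=∅
  fail(13) 'cbac': from fail(12)=10 chase 'c': 10→0 ⇒ 3;  out=∅∪out(3)=∅
  fail(19) 'bbdb': from fail(18)=16 chase 'b': 16→0 ⇒ 15;  out=∅∪out(15)=∅
  fail(7) 'cadee': from fail(6)=1 chase 'e': 1→0 ⇒ 1;  out={1}∪out(1)={1}
  fail(14) 'cbace': from fail(13)=3 chase 'e': 3 ⇒ 11;  out={5}∪out(11)={4,5}
  fail(20) 'bbdbb': from fail(19)=15 chase 'b': 15 ⇒ 17;  out={7}∪out(17)={7}

Run:
i=0 'b': node 0→15
i=1 'b': node 15→17
i=2 'd': node 17→18  emit P6@[1:2]
i=3 'b': node 18→19
i=4 'b': node 19→20  emit P7@[0:4]
i=5 'a': node 20→10 (fail-walked)  emit P3@[5:5]
i=6 'c': node 10→3 (fail-walked)
i=7 'b': node 3→8
i=8 'c': node 8→3 (fail-walked)
i=9 'e': node 3→11  emit P4@[8:9]
i=10 'a': node 11→10 (fail-walked)  emit P3@[10:10]
i=11 'd': node 10→0 (fail-walked)
i=12 'c': node 0→3
i=13 'd': node 3→0 (fail-walked)
i=14 'b': node 0→15
i=15 'd': node 15→16  emit P6@[14:15]
i=16 'c': node 16→3 (fail-walked)
i=17 'c': node 3→3 (fail-walked)
i=18 'e': node 3→11  emit P4@[17:18]
i=19 'c': node 11→3 (fail-walked)
i=20 'b': node 3→8
i=21 'a': node 8→12  emit P3@[21:21]
i=22 'c': node 12→13
i=23 'e': node 13→14  emit P4@[22:23],P5@[19:23]
i=24 'a': node 14→10 (fail-walked)  emit P3@[24:24]
i=25 'e': node 10→1 (fail-walked)
i=26 'a': node 1→10 (fail-walked)  emit P3@[26:26]
i=27 'd': node 10→0 (fail-walked)
i=28 'c': node 0→3
i=29 'c': node 3→3 (fail-walked)
i=30 'e': node 3→11  emit P4@[29:30]
i=31 'a': node 11→10 (fail-walked)  emit P3@[31:31]
i=32 'a': node 10→10 (fail-walked)  emit P3@[32:32]
i=33 'b': node 10→15 (fail-walked)
i=34 'c': node 15→3 (fail-walked)
i=35 'b': node 3→8
i=36 'd': node 8→9  emit P2@[34:36],P6@[35:36]
i=37 'c': node 9→3 (fail-walked)
i=38 'b': node 3→8
i=39 'b': node 8→17 (fail-walked)
i=40 'd': node 17→18  emit P6@[39:40]
i=41 'b': node 18→19
i=42 'b': node 19→20  emit P7@[38:42]
i=43 'b': node 20→17 (fail-walked)
i=44 'b': node 17→17 (fail-walked)
i=45 'd': node 17→18  emit P6@[44:45]
i=46 'b': node 18→19
i=47 'b': node 19→20  emit P7@[43:47]
i=48 'b': node 20→17 (fail-walked)
i=49 'b': node 17→17 (fail-walked)
i=50 'd': node 17→18  emit P6@[49:50]
i=51 'b': node 18→19
i=52 'b': node 19→20  emit P7@[48:52]
i=53 'd': node 20→18 (fail-walked)  emit P6@[52:53]
i=54 'c': node 18→3 (fail-walked)
i=55 'e': node 3→11  emit P4@[54:55]
i=56 'e': node 11→1 (fail-walked)
i=57 'c': node 1→3 (fail-walked)
i=58 'b': node 3→8
i=59 'b': node 8→17 (fail-walked)
i=60 'c': node 17→3 (fail-walked)
i=61 'd': node 3→0 (fail-walked)
i=62 'd': node 0→0

All matches (sorted): [[2,6],[4,7],[5,3],[9,4],[10,3],[15,6],[18,4],[21,3],[23,4],[23,5],[24,3],[26,3],[30,4],[31,3],[32,3],[36,2],[36,6],[40,6],[42,7],[45,6],[47,7],[50,6],[52,7],[53,6],[55,4]]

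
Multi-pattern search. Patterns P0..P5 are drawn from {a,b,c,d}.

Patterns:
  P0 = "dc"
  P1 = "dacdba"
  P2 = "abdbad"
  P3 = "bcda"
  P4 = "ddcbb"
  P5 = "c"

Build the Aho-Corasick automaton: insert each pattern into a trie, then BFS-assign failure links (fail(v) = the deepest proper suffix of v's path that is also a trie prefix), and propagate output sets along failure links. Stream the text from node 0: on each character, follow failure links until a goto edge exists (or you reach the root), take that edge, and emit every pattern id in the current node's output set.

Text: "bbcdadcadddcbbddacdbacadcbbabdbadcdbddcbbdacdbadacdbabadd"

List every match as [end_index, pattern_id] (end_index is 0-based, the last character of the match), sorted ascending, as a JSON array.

Build automaton:
Trie nodes:
  n0 'ε': a→8 b→14 c→22 d→1
  n1 'd': a→3 c→2 d→18
  n2 'dc': ·  ←P0
  n3 'da': c→4
  n4 'dac': d→5
  n5 'dacd': b→6
  n6 'dacdb': a→7
  n7 'dacdba': ·  ←P1
  n8 'a': b→9
  n9 'ab': d→10
  n10 'abd': b→11
  n11 'abdb': a→12
  n12 'abdba': d→13
  n13 'abdbad': ·  ←P2
  n14 'b': c→15
  n15 'bc': d→16
  n16 'bcd': a→17
  n17 'bcda': ·  ←P3
  n18 'dd': c→19
  n19 'ddc': b→20
  n20 'ddcb': b→21
  n21 'ddcbb': ·  ←P4
  n22 'c': ·  ←P5

BFS fail/out derivation:
  fail(1) 'd': from fail(0)=0 chase 'd': 0 ⇒ 0;  out=∅∪out(0)=∅
  fail(8) 'a': from fail(0)=0 chase 'a': 0 ⇒ 0;  out=∅∪out(0)=∅
  fail(14) 'b': from fail(0)=0 chase 'b': 0 ⇒ 0;  out=∅∪out(0)=∅
  fail(22) 'c': from fail(0)=0 chase 'c': 0 ⇒ 0;  out={5}∪out(0)={5}
  fail(2) 'dc': from fail(1)=0 chase 'c': 0 ⇒ 22;  out={0}∪out(22)={0,5}
  fail(3) 'da': from fail(1)=0 chase 'a': 0 ⇒ 8;  out=∅∪out(8)=∅
  fail(9) 'ab': from fail(8)=0 chase 'b': 0 ⇒ 14;  out=∅∪out(14)=∅
  fail(15) 'bc': from fail(14)=0 chase 'c': 0 ⇒ 22;  out=∅∪out(22)={5}
  fail(18) 'dd': from fail(1)=0 chase 'd': 0 ⇒ 1;  out=∅∪out(1)=∅
  fail(4) 'dac': from fail(3)=8 chase 'c': 8→0 ⇒ 22;  out=∅∪out(22)={5}
  fail(10) 'abd': from fail(9)=14 chase 'd': 14→0 ⇒ 1;  out=∅∪out(1)=∅
  fail(16) 'bcd': from fail(15)=22 chase 'd': 22→0 ⇒ 1;  out=∅∪out(1)=∅
  fail(19) 'ddc': from fail(18)=1 chase 'c': 1 ⇒ 2;  out=∅∪out(2)={0,5}
  fail(5) 'dacd': from fail(4)=22 chase 'd': 22→0 ⇒ 1;  out=∅∪out(1)=∅
  fail(11) 'abdb': from fail(10)=1 chase 'b': 1→0 ⇒ 14;  out=∅∪out(14)=∅
  fail(17) 'bcda': from fail(16)=1 chase 'a': 1 ⇒ 3;  out={3}∪out(3)={3}
  fail(20) 'ddcb': from fail(19)=2 chase 'b': 2→22→0 ⇒ 14;  out=∅∪out(14)=∅
  fail(6) 'dacdb': from fail(5)=1 chase 'b': 1→0 ⇒ 14;  out=∅∪out(14)=∅
  fail(12) 'abdba': from fail(11)=14 chase 'a': 14→0 ⇒ 8;  out=∅∪out(8)=∅
  fail(21) 'ddcbb': from fail(20)=14 chase 'b': 14→0 ⇒ 14;  out={4}∪out(14)={4}
  fail(7) 'dacdba': from fail(6)=14 chase 'a': 14→0 ⇒ 8;  out={1}∪out(8)={1}
  fail(13) 'abdbad': from fail(12)=8 chase 'd': 8→0 ⇒ 1;  out={2}∪out(1)={2}

Scan:
pos 0 'b': at 14
pos 1 'b': at 14 (via fail)
pos 2 'c': at 15  emit P5@[2:2]
pos 3 'd': at 16
pos 4 'a': at 17  emit P3@[1:4]
pos 5 'd': at 1 (via fail)
pos 6 'c': at 2  emit P0@[5:6],P5@[6:6]
pos 7 'a': at 8 (via fail)
pos 8 'd': at 1 (via fail)
pos 9 'd': at 18
pos 10 'd': at 18 (via fail)
pos 11 'c': at 19  emit P0@[10:11],P5@[11:11]
pos 12 'b': at 20
pos 13 'b': at 21  emit P4@[9:13]
pos 14 'd': at 1 (via fail)
pos 15 'd': at 18
pos 16 'a': at 3 (via fail)
pos 17 'c': at 4  emit P5@[17:17]
pos 18 'd': at 5
pos 19 'b': at 6
pos 20 'a': at 7  emit P1@[15:20]
pos 21 'c': at 22 (via fail)  emit P5@[21:21]
pos 22 'a': at 8 (via fail)
pos 23 'd': at 1 (via fail)
pos 24 'c': at 2  emit P0@[23:24],P5@[24:24]
pos 25 'b': at 14 (via fail)
pos 26 'b': at 14 (via fail)
pos 27 'a': at 8 (via fail)
pos 28 'b': at 9
pos 29 'd': at 10
pos 30 'b': at 11
pos 31 'a': at 12
pos 32 'd': at 13  emit P2@[27:32]
pos 33 'c': at 2 (via fail)  emit P0@[32:33],P5@[33:33]
pos 34 'd': at 1 (via fail)
pos 35 'b': at 14 (via fail)
pos 36 'd': at 1 (via fail)
pos 37 'd': at 18
pos 38 'c': at 19  emit P0@[37:38],P5@[38:38]
pos 39 'b': at 20
pos 40 'b': at 21  emit P4@[36:40]
pos 41 'd': at 1 (via fail)
pos 42 'a': at 3
pos 43 'c': at 4  emit P5@[43:43]
pos 44 'd': at 5
pos 45 'b': at 6
pos 46 'a': at 7  emit P1@[41:46]
pos 47 'd': at 1 (via fail)
pos 48 'a': at 3
pos 49 'c': at 4  emit P5@[49:49]
pos 50 'd': at 5
pos 51 'b': at 6
pos 52 'a': at 7  emit P1@[47:52]
pos 53 'b': at 9 (via fail)
pos 54 'a': at 8 (via fail)
pos 55 'd': at 1 (via fail)
pos 56 'd': at 18

Matches: [[2,5],[4,3],[6,0],[6,5],[11,0],[11,5],[13,4],[17,5],[20,1],[21,5],[24,0],[24,5],[32,2],[33,0],[33,5],[38,0],[38,5],[40,4],[43,5],[46,1],[49,5],[52,1]]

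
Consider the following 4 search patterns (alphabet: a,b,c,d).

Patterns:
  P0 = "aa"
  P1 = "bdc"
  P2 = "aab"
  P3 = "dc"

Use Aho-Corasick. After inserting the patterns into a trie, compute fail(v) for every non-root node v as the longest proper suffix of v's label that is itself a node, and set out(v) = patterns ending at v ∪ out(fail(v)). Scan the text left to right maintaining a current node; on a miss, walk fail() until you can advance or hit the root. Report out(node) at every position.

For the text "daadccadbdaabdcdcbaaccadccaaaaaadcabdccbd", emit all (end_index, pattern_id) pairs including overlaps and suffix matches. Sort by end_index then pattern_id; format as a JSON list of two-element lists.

Build:
Trie (insert patterns):
  0='ε' goto a→1 b→3 d→7
  1='a' goto a→2
  2='aa' goto b→6  [P0 ends]
  3='b' goto d→4
  4='bd' goto c→5
  5='bdc' goto ·  [P1 ends]
  6='aab' goto ·  [P2 ends]
  7='d' goto c→8
  8='dc' goto ·  [P3 ends]

BFS fail/out derivation:
  n1('a'): parent n0 fail=0; on 'a' 0 → fail=0;  out ∅∪∅=∅
  n3('b'): parent n0 fail=0; on 'b' 0 → fail=0;  out ∅∪∅=∅
  n7('d'): parent n0 fail=0; on 'd' 0 → fail=0;  out ∅∪∅=∅
  n2('aa'): parent n1 fail=0; on 'a' 0 → fail=1;  out {0}∪∅={0}
  n4('bd'): parent n3 fail=0; on 'd' 0 → fail=7;  out ∅∪∅=∅
  n8('dc'): parent n7 fail=0; on 'c' 0 → fail=0;  out {3}∪∅={3}
  n5('bdc'): parent n4 fail=7; on 'c' 7 → fail=8;  out {1}∪{3}={1,3}
  n6('aab'): parent n2 fail=1; on 'b' 1→0 → fail=3;  out {2}∪∅={2}

Scan:
pos 0 'd': at 7
pos 1 'a': at 1 ·f
pos 2 'a': at 2  emit P0@[1:2]
pos 3 'd': at 7 ·f
pos 4 'c': at 8  emit P3@[3:4]
pos 5 'c': at 0 ·f
pos 6 'a': at 1
pos 7 'd': at 7 ·f
pos 8 'b': at 3 ·f
pos 9 'd': at 4
pos 10 'a': at 1 ·f
pos 11 'a': at 2  emit P0@[10:11]
pos 12 'b': at 6  emit P2@[10:12]
pos 13 'd': at 4 ·f
pos 14 'c': at 5  emit P1@[12:14],P3@[13:14]
pos 15 'd': at 7 ·f
pos 16 'c': at 8  emit P3@[15:16]
pos 17 'b': at 3 ·f
pos 18 'a': at 1 ·f
pos 19 'a': at 2  emit P0@[18:19]
pos 20 'c': at 0 ·f
pos 21 'c': at 0
pos 22 'a': at 1
pos 23 'd': at 7 ·f
pos 24 'c': at 8  emit P3@[23:24]
pos 25 'c': at 0 ·f
pos 26 'a': at 1
pos 27 'a': at 2  emit P0@[26:27]
pos 28 'a': at 2 ·f  emit P0@[27:28]
pos 29 'a': at 2 ·f  emit P0@[28:29]
pos 30 'a': at 2 ·f  emit P0@[29:30]
pos 31 'a': at 2 ·f  emit P0@[30:31]
pos 32 'd': at 7 ·f
pos 33 'c': at 8  emit P3@[32:33]
pos 34 'a': at 1 ·f
pos 35 'b': at 3 ·f
pos 36 'd': at 4
pos 37 'c': at 5  emit P1@[35:37],P3@[36:37]
pos 38 'c': at 0 ·f
pos 39 'b': at 3
pos 40 'd': at 4

Result: [[2,0],[4,3],[11,0],[12,2],[14,1],[14,3],[16,3],[19,0],[24,3],[27,0],[28,0],[29,0],[30,0],[31,0],[33,3],[37,1],[37,3]]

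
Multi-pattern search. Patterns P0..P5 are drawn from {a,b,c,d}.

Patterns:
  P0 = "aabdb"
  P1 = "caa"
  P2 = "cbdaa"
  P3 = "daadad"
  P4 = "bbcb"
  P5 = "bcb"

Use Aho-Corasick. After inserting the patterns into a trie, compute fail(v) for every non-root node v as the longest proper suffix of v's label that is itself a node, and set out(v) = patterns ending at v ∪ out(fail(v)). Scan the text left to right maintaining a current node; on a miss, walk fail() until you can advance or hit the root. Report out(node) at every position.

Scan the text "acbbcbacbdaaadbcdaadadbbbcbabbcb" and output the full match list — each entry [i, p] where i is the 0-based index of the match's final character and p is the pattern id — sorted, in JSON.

Construct AC machine:
Trie (insert patterns):
  0='ε' goto a→1 b→19 c→6 d→13
  1='a' goto a→2
  2='aa' goto b→3
  3='aab' goto d→4
  4='aabd' goto b→5
  5='aabdb' goto ·  [P0 ends]
  6='c' goto a→7 b→9
  7='ca' goto a→8
  8='caa' goto ·  [P1 ends]
  9='cb' goto d→10
  10='cbd' goto a→11
  11='cbda' goto a→12
  12='cbdaa' goto ·  [P2 ends]
  13='d' goto a→14
  14='da' goto a→15
  15='daa' goto d→16
  16='daad' goto a→17
  17='daada' goto d→18
  18='daadad' goto ·  [P3 ends]
  19='b' goto b→20 c→23
  20='bb' goto c→21
  21='bbc' goto b→22
  22='bbcb' goto ·  [P4 ends]
  23='bc' goto b→24
  24='bcb' goto ·  [P5 ends]

BFS fail/out derivation:
  fail(1) 'a': from fail(0)=0 chase 'a': 0 ⇒ 0;  out=∅∪out(0)=∅
  fail(6) 'c': from fail(0)=0 chase 'c': 0 ⇒ 0;  out=∅∪out(0)=∅
  fail(13) 'd': from fail(0)=0 chase 'd': 0 ⇒ 0;  out=∅∪out(0)=∅
  fail(19) 'b': from fail(0)=0 chase 'b': 0 ⇒ 0;  out=∅∪out(0)=∅
  fail(2) 'aa': from fail(1)=0 chase 'a': 0 ⇒ 1;  out=∅∪out(1)=∅
  fail(7) 'ca': from fail(6)=0 chase 'a': 0 ⇒ 1;  out=∅∪out(1)=∅
  fail(9) 'cb': from fail(6)=0 chase 'b': 0 ⇒ 19;  out=∅∪out(19)=∅
  fail(14) 'da': from fail(13)=0 chase 'a': 0 ⇒ 1;  out=∅∪out(1)=∅
  fail(20) 'bb': from fail(19)=0 chase 'b': 0 ⇒ 19;  out=∅∪out(19)=∅
  fail(23) 'bc': from fail(19)=0 chase 'c': 0 ⇒ 6;  out=∅∪out(6)=∅
  fail(3) 'aab': from fail(2)=1 chase 'b': 1→0 ⇒ 19;  out=∅∪out(19)=∅
  fail(8) 'caa': from fail(7)=1 chase 'a': 1 ⇒ 2;  out={1}∪out(2)={1}
  fail(10) 'cbd': from fail(9)=19 chase 'd': 19→0 ⇒ 13;  out=∅∪out(13)=∅
  fail(15) 'daa': from fail(14)=1 chase 'a': 1 ⇒ 2;  out=∅∪out(2)=∅
  fail(21) 'bbc': from fail(20)=19 chase 'c': 19 ⇒ 23;  out=∅∪out(23)=∅
  fail(24) 'bcb': from fail(23)=6 chase 'b': 6 ⇒ 9;  out={5}∪out(9)={5}
  fail(4) 'aabd': from fail(3)=19 chase 'd': 19→0 ⇒ 13;  out=∅∪out(13)=∅
  fail(11) 'cbda': from fail(10)=13 chase 'a': 13 ⇒ 14;  out=∅∪out(14)=∅
  fail(16) 'daad': from fail(15)=2 chase 'd': 2→1→0 ⇒ 13;  out=∅∪out(13)=∅
  fail(22) 'bbcb': from fail(21)=23 chase 'b': 23 ⇒ 24;  out={4}∪out(24)={4,5}
  fail(5) 'aabdb': from fail(4)=13 chase 'b': 13→0 ⇒ 19;  out={0}∪out(19)={0}
  fail(12) 'cbdaa': from fail(11)=14 chase 'a': 14 ⇒ 15;  out={2}∪out(15)={2}
  fail(17) 'daada': from fail(16)=13 chase 'a': 13 ⇒ 14;  out=∅∪out(14)=∅
  fail(18) 'daadad': from fail(17)=14 chase 'd': 14→1→0 ⇒ 13;  out={3}∪out(13)={3}

Text stream:
pos 0 'a': at 1
pos 1 'c': at 6 ·f
pos 2 'b': at 9
pos 3 'b': at 20 ·f
pos 4 'c': at 21
pos 5 'b': at 22  ** P4@[2:5],P5@[3:5]
pos 6 'a': at 1 ·f
pos 7 'c': at 6 ·f
pos 8 'b': at 9
pos 9 'd': at 10
pos 10 'a': at 11
pos 11 'a': at 12  ** P2@[7:11]
pos 12 'a': at 2 ·f
pos 13 'd': at 13 ·f
pos 14 'b': at 19 ·f
pos 15 'c': at 23
pos 16 'd': at 13 ·f
pos 17 'a': at 14
pos 18 'a': at 15
pos 19 'd': at 16
pos 20 'a': at 17
pos 21 'd': at 18  ** P3@[16:21]
pos 22 'b': at 19 ·f
pos 23 'b': at 20
pos 24 'b': at 20 ·f
pos 25 'c': at 21
pos 26 'b': at 22  ** P4@[23:26],P5@[24:26]
pos 27 'a': at 1 ·f
pos 28 'b': at 19 ·f
pos 29 'b': at 20
pos 30 'c': at 21
pos 31 'b': at 22  ** P4@[28:31],P5@[29:31]

Result: [[5,4],[5,5],[11,2],[21,3],[26,4],[26,5],[31,4],[31,5]]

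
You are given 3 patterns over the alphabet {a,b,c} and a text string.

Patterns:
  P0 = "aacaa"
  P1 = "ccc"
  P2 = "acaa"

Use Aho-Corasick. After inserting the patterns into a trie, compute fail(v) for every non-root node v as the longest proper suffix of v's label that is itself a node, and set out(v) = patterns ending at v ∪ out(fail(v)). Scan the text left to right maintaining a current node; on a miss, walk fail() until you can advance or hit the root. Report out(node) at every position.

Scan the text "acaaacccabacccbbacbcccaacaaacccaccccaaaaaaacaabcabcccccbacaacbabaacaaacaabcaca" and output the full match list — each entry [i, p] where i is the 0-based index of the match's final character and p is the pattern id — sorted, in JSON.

Build automaton:
Trie nodes:
  0='ε' goto a→1 c→6
  1='a' goto a→2 c→9
  2='aa' goto c→3
  3='aac' goto a→4
  4='aaca' goto a→5
  5='aacaa' goto ·  ←P0
  6='c' goto c→7
  7='cc' goto c→8
  8='ccc' goto ·  ←P1
  9='ac' goto a→10
  10='aca' goto a→11
  11='acaa' goto ·  ←P2

BFS fail/out derivation:
  n1('a'): parent n0 fail=0; on 'a' 0 → fail=0;  out ∅∪∅=∅
  n6('c'): parent n0 fail=0; on 'c' 0 → fail=0;  out ∅∪∅=∅
  n2('aa'): parent n1 fail=0; on 'a' 0 → fail=1;  out ∅∪∅=∅
  n7('cc'): parent n6 fail=0; on 'c' 0 → fail=6;  out ∅∪∅=∅
  n9('ac'): parent n1 fail=0; on 'c' 0 → fail=6;  out ∅∪∅=∅
  n3('aac'): parent n2 fail=1; on 'c' 1 → fail=9;  out ∅∪∅=∅
  n8('ccc'): parent n7 fail=6; on 'c' 6 → fail=7;  out {1}∪∅={1}
  n10('aca'): parent n9 fail=6; on 'a' 6→0 → fail=1;  out ∅∪∅=∅
  n4('aaca'): parent n3 fail=9; on 'a' 9 → fail=10;  out ∅∪∅=∅
  n11('acaa'): parent n10 fail=1; on 'a' 1 → fail=2;  out {2}∪∅={2}
  n5('aacaa'): parent n4 fail=10; on 'a' 10 → fail=11;  out {0}∪{2}={0,2}

Run:
i=0 'a': node 0→1
i=1 'c': node 1→9
i=2 'a': node 9→10
i=3 'a': node 10→11  emit P2@[0:3]
i=4 'a': node 11→2 ·f
i=5 'c': node 2→3
i=6 'c': node 3→7 ·f
i=7 'c': node 7→8  emit P1@[5:7]
i=8 'a': node 8→1 ·f
i=9 'b': node 1→0 ·f
i=10 'a': node 0→1
i=11 'c': node 1→9
i=12 'c': node 9→7 ·f
i=13 'c': node 7→8  emit P1@[11:13]
i=14 'b': node 8→0 ·f
i=15 'b': node 0→0
i=16 'a': node 0→1
i=17 'c': node 1→9
i=18 'b': node 9→0 ·f
i=19 'c': node 0→6
i=20 'c': node 6→7
i=21 'c': node 7→8  emit P1@[19:21]
i=22 'a': node 8→1 ·f
i=23 'a': node 1→2
i=24 'c': node 2→3
i=25 'a': node 3→4
i=26 'a': node 4→5  emit P0@[22:26],P2@[23:26]
i=27 'a': node 5→2 ·f
i=28 'c': node 2→3
i=29 'c': node 3→7 ·f
i=30 'c': node 7→8  emit P1@[28:30]
i=31 'a': node 8→1 ·f
i=32 'c': node 1→9
i=33 'c': node 9→7 ·f
i=34 'c': node 7→8  emit P1@[32:34]
i=35 'c': node 8→8 ·f  emit P1@[33:35]
i=36 'a': node 8→1 ·f
i=37 'a': node 1→2
i=38 'a': node 2→2 ·f
i=39 'a': node 2→2 ·f
i=40 'a': node 2→2 ·f
i=41 'a': node 2→2 ·f
i=42 'a': node 2→2 ·f
i=43 'c': node 2→3
i=44 'a': node 3→4
i=45 'a': node 4→5  emit P0@[41:45],P2@[42:45]
i=46 'b': node 5→0 ·f
i=47 'c': node 0→6
i=48 'a': node 6→1 ·f
i=49 'b': node 1→0 ·f
i=50 'c': node 0→6
i=51 'c': node 6→7
i=52 'c': node 7→8  emit P1@[50:52]
i=53 'c': node 8→8 ·f  emit P1@[51:53]
i=54 'c': node 8→8 ·f  emit P1@[52:54]
i=55 'b': node 8→0 ·f
i=56 'a': node 0→1
i=57 'c': node 1→9
i=58 'a': node 9→10
i=59 'a': node 10→11  emit P2@[56:59]
i=60 'c': node 11→3 ·f
i=61 'b': node 3→0 ·f
i=62 'a': node 0→1
i=63 'b': node 1→0 ·f
i=64 'a': node 0→1
i=65 'a': node 1→2
i=66 'c': node 2→3
i=67 'a': node 3→4
i=68 'a': node 4→5  emit P0@[64:68],P2@[65:68]
i=69 'a': node 5→2 ·f
i=70 'c': node 2→3
i=71 'a': node 3→4
i=72 'a': node 4→5  emit P0@[68:72],P2@[69:72]
i=73 'b': node 5→0 ·f
i=74 'c': node 0→6
i=75 'a': node 6→1 ·f
i=76 'c': node 1→9
i=77 'a': node 9→10

Matches: [[3,2],[7,1],[13,1],[21,1],[26,0],[26,2],[30,1],[34,1],[35,1],[45,0],[45,2],[52,1],[53,1],[54,1],[59,2],[68,0],[68,2],[72,0],[72,2]]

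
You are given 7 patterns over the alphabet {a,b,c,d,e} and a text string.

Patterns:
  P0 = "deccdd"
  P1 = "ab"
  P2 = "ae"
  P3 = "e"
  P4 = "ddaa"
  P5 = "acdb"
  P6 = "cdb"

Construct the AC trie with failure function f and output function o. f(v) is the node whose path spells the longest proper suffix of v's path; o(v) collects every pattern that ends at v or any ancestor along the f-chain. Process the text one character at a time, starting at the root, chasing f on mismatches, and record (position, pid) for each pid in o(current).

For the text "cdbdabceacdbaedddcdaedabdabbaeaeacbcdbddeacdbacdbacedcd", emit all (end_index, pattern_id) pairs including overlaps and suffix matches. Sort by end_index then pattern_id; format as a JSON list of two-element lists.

Build automaton:
Trie (insert patterns):
  n0 'ε': a→7 c→17 d→1 e→10
  n1 'd': d→11 e→2
  n2 'de': c→3
  n3 'dec': c→4
  n4 'decc': d→5
  n5 'deccd': d→6
  n6 'deccdd': ·  [P0 ends]
  n7 'a': b→8 c→14 e→9
  n8 'ab': ·  [P1 ends]
  n9 'ae': ·  [P2 ends]
  n10 'e': ·  [P3 ends]
  n11 'dd': a→12
  n12 'dda': a→13
  n13 'ddaa': ·  [P4 ends]
  n14 'ac': d→15
  n15 'acd': b→16
  n16 'acdb': ·  [P5 ends]
  n17 'c': d→18
  n18 'cd': b→19
  n19 'cdb': ·  [P6 ends]

BFS fail/out derivation:
  fail(1) 'd': from fail(0)=0 chase 'd': 0 ⇒ 0;  out=∅∪out(0)=∅
  fail(7) 'a': from fail(0)=0 chase 'a': 0 ⇒ 0;  out=∅∪out(0)=∅
  fail(10) 'e': from fail(0)=0 chase 'e': 0 ⇒ 0;  out={3}∪out(0)={3}
  fail(17) 'c': from fail(0)=0 chase 'c': 0 ⇒ 0;  out=∅∪out(0)=∅
  fail(2) 'de': from fail(1)=0 chase 'e': 0 ⇒ 10;  out=∅∪out(10)={3}
  fail(8) 'ab': from fail(7)=0 chase 'b': 0 ⇒ 0;  out={1}∪out(0)={1}
  fail(9) 'ae': from fail(7)=0 chase 'e': 0 ⇒ 10;  out={2}∪out(10)={2,3}
  fail(11) 'dd': from fail(1)=0 chase 'd': 0 ⇒ 1;  out=∅∪out(1)=∅
  fail(14) 'ac': from fail(7)=0 chase 'c': 0 ⇒ 17;  out=∅∪out(17)=∅
  fail(18) 'cd': from fail(17)=0 chase 'd': 0 ⇒ 1;  out=∅∪out(1)=∅
  fail(3) 'dec': from fail(2)=10 chase 'c': 10→0 ⇒ 17;  out=∅∪out(17)=∅
  fail(12) 'dda': from fail(11)=1 chase 'a': 1→0 ⇒ 7;  out=∅∪out(7)=∅
  fail(15) 'acd': from fail(14)=17 chase 'd': 17 ⇒ 18;  out=∅∪out(18)=∅
  fail(19) 'cdb': from fail(18)=1 chase 'b': 1→0 ⇒ 0;  out={6}∪out(0)={6}
  fail(4) 'decc': from fail(3)=17 chase 'c': 17→0 ⇒ 17;  out=∅∪out(17)=∅
  fail(13) 'ddaa': from fail(12)=7 chase 'a': 7→0 ⇒ 7;  out={4}∪out(7)={4}
  fail(16) 'acdb': from fail(15)=18 chase 'b': 18 ⇒ 19;  out={5}∪out(19)={5,6}
  fail(5) 'deccd': from fail(4)=17 chase 'd': 17 ⇒ 18;  out=∅∪out(18)=∅
  fail(6) 'deccdd': from fail(5)=18 chase 'd': 18→1 ⇒ 11;  out={0}∪out(11)={0}

Scan:
[0] read 'c'  n0⇒n17
[1] read 'd'  n17⇒n18
[2] read 'b'  n18⇒n19  → match P6@[0:2]
[3] read 'd'  n19⇒n1 ·f
[4] read 'a'  n1⇒n7 ·f
[5] read 'b'  n7⇒n8  → match P1@[4:5]
[6] read 'c'  n8⇒n17 ·f
[7] read 'e'  n17⇒n10 ·f  → match P3@[7:7]
[8] read 'a'  n10⇒n7 ·f
[9] read 'c'  n7⇒n14
[10] read 'd'  n14⇒n15
[11] read 'b'  n15⇒n16  → match P5@[8:11],P6@[9:11]
[12] read 'a'  n16⇒n7 ·f
[13] read 'e'  n7⇒n9  → match P2@[12:13],P3@[13:13]
[14] read 'd'  n9⇒n1 ·f
[15] read 'd'  n1⇒n11
[16] read 'd'  n11⇒n11 ·f
[17] read 'c'  n11⇒n17 ·f
[18] read 'd'  n17⇒n18
[19] read 'a'  n18⇒n7 ·f
[20] read 'e'  n7⇒n9  → match P2@[19:20],P3@[20:20]
[21] read 'd'  n9⇒n1 ·f
[22] read 'a'  n1⇒n7 ·f
[23] read 'b'  n7⇒n8  → match P1@[22:23]
[24] read 'd'  n8⇒n1 ·f
[25] read 'a'  n1⇒n7 ·f
[26] read 'b'  n7⇒n8  → match P1@[25:26]
[27] read 'b'  n8⇒n0 ·f
[28] read 'a'  n0⇒n7
[29] read 'e'  n7⇒n9  → match P2@[28:29],P3@[29:29]
[30] read 'a'  n9⇒n7 ·f
[31] read 'e'  n7⇒n9  → match P2@[30:31],P3@[31:31]
[32] read 'a'  n9⇒n7 ·f
[33] read 'c'  n7⇒n14
[34] read 'b'  n14⇒n0 ·f
[35] read 'c'  n0⇒n17
[36] read 'd'  n17⇒n18
[37] read 'b'  n18⇒n19  → match P6@[35:37]
[38] read 'd'  n19⇒n1 ·f
[39] read 'd'  n1⇒n11
[40] read 'e'  n11⇒n2 ·f  → match P3@[40:40]
[41] read 'a'  n2⇒n7 ·f
[42] read 'c'  n7⇒n14
[43] read 'd'  n14⇒n15
[44] read 'b'  n15⇒n16  → match P5@[41:44],P6@[42:44]
[45] read 'a'  n16⇒n7 ·f
[46] read 'c'  n7⇒n14
[47] read 'd'  n14⇒n15
[48] read 'b'  n15⇒n16  → match P5@[45:48],P6@[46:48]
[49] read 'a'  n16⇒n7 ·f
[50] read 'c'  n7⇒n14
[51] read 'e'  n14⇒n10 ·f  → match P3@[51:51]
[52] read 'd'  n10⇒n1 ·f
[53] read 'c'  n1⇒n17 ·f
[54] read 'd'  n17⇒n18

All matches (sorted): [[2,6],[5,1],[7,3],[11,5],[11,6],[13,2],[13,3],[20,2],[20,3],[23,1],[26,1],[29,2],[29,3],[31,2],[31,3],[37,6],[40,3],[44,5],[44,6],[48,5],[48,6],[51,3]]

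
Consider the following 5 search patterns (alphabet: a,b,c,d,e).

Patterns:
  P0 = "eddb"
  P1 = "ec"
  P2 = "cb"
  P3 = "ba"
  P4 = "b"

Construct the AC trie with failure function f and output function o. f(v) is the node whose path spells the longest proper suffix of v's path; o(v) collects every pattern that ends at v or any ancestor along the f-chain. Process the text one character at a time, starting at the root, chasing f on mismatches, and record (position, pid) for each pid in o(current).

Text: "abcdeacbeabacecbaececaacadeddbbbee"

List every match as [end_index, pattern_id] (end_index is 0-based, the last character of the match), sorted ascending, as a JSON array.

Construct AC machine:
Trie nodes:
  n0 'ε': b→8 c→6 e→1
  n1 'e': c→5 d→2
  n2 'ed': d→3
  n3 'edd': b→4
  n4 'eddb': ·  [P0 ends]
  n5 'ec': ·  [P1 ends]
  n6 'c': b→7
  n7 'cb': ·  [P2 ends]
  n8 'b': a→9  [P4 ends]
  n9 'ba': ·  [P3 ends]

Failure links (BFS by depth):
  fail(1) 'e': from fail(0)=0 chase 'e': 0 ⇒ 0;  out=∅∪out(0)=∅
  fail(6) 'c': from fail(0)=0 chase 'c': 0 ⇒ 0;  out=∅∪out(0)=∅
  fail(8) 'b': from fail(0)=0 chase 'b': 0 ⇒ 0;  out={4}∪out(0)={4}
  fail(2) 'ed': from fail(1)=0 chase 'd': 0 ⇒ 0;  out=∅∪out(0)=∅
  fail(5) 'ec': from fail(1)=0 chase 'c': 0 ⇒ 6;  out={1}∪out(6)={1}
  fail(7) 'cb': from fail(6)=0 chase 'b': 0 ⇒ 8;  out={2}∪out(8)={2,4}
  fail(9) 'ba': from fail(8)=0 chase 'a': 0 ⇒ 0;  out={3}∪out(0)={3}
  fail(3) 'edd': from fail(2)=0 chase 'd': 0 ⇒ 0;  out=∅∪out(0)=∅
  fail(4) 'eddb': from fail(3)=0 chase 'b': 0 ⇒ 8;  out={0}∪out(8)={0,4}

Run:
[0] read 'a'  n0⇒n0
[1] read 'b'  n0⇒n8  ** P4@[1:1]
[2] read 'c'  n8⇒n6 (fail-walked)
[3] read 'd'  n6⇒n0 (fail-walked)
[4] read 'e'  n0⇒n1
[5] read 'a'  n1⇒n0 (fail-walked)
[6] read 'c'  n0⇒n6
[7] read 'b'  n6⇒n7  ** P2@[6:7],P4@[7:7]
[8] read 'e'  n7⇒n1 (fail-walked)
[9] read 'a'  n1⇒n0 (fail-walked)
[10] read 'b'  n0⇒n8  ** P4@[10:10]
[11] read 'a'  n8⇒n9  ** P3@[10:11]
[12] read 'c'  n9⇒n6 (fail-walked)
[13] read 'e'  n6⇒n1 (fail-walked)
[14] read 'c'  n1⇒n5  ** P1@[13:14]
[15] read 'b'  n5⇒n7 (fail-walked)  ** P2@[14:15],P4@[15:15]
[16] read 'a'  n7⇒n9 (fail-walked)  ** P3@[15:16]
[17] read 'e'  n9⇒n1 (fail-walked)
[18] read 'c'  n1⇒n5  ** P1@[17:18]
[19] read 'e'  n5⇒n1 (fail-walked)
[20] read 'c'  n1⇒n5  ** P1@[19:20]
[21] read 'a'  n5⇒n0 (fail-walked)
[22] read 'a'  n0⇒n0
[23] read 'c'  n0⇒n6
[24] read 'a'  n6⇒n0 (fail-walked)
[25] read 'd'  n0⇒n0
[26] read 'e'  n0⇒n1
[27] read 'd'  n1⇒n2
[28] read 'd'  n2⇒n3
[29] read 'b'  n3⇒n4  ** P0@[26:29],P4@[29:29]
[30] read 'b'  n4⇒n8 (fail-walked)  ** P4@[30:30]
[31] read 'b'  n8⇒n8 (fail-walked)  ** P4@[31:31]
[32] read 'e'  n8⇒n1 (fail-walked)
[33] read 'e'  n1⇒n1 (fail-walked)

Matches: [[1,4],[7,2],[7,4],[10,4],[11,3],[14,1],[15,2],[15,4],[16,3],[18,1],[20,1],[29,0],[29,4],[30,4],[31,4]]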